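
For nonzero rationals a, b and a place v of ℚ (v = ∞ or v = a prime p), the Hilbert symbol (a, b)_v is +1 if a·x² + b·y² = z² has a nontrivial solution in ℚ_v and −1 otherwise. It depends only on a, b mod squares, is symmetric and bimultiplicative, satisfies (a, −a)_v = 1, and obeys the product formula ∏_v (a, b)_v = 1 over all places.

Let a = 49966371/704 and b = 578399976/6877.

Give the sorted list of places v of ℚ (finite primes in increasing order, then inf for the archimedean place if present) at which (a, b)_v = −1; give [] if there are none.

[7, 13]

(a, b) ≡ (1001, 2002) mod (ℚ^×)²; places V = {2, 3, 7, 11, 13, 17, 19, 23, ∞}.
(a,b)_7: α=1, u≡5; β=1, v≡5 (mod 7); (5|7)=-1, (5|7)=-1; sign (−1)^1·-1^1·-1^1 = -1.
(a,b)_3: α=2, u≡2; β=2, v≡1 (mod 3); (2|3)=-1, (1|3)=+1; sign (−1)^0·-1^2·+1^2 = +1.
(a,b)_19: α=2, u≡15; β=2, v≡16 (mod 19); (15|19)=-1, (16|19)=+1; sign (−1)^0·-1^2·+1^2 = +1.
(a,b)_13: α=3, u≡3; β=-1, v≡7 (mod 13); (3|13)=+1, (7|13)=-1; sign (−1)^0·+1^-1·-1^3 = -1.
(a,b)_17: α=0, u≡8; β=2, v≡16 (mod 17); (8|17)=+1, (16|17)=+1; sign (−1)^0·+1^2·+1^0 = +1.
(a,b)_11: α=-1, u≡9; β=1, v≡6 (mod 11); (9|11)=+1, (6|11)=-1; sign (−1)^1·+1^1·-1^-1 = +1.
(a,b)_23: α=0, u≡13; β=-2, v≡16 (mod 23); (13|23)=+1, (16|23)=+1; sign (−1)^0·+1^-2·+1^0 = +1.
(a,b)_2: α=-6, β=3; u≡1, v≡1 (mod 8); ε(u)ε(v)=0·0, αω(v)=-6·0, βω(u)=3·0; sum ≡ 0  ⇒  +1.
(a,b)_∞: sgn(1001)=+, sgn(2002)=+, so +1.
|Ram(1001, 2002)| = 2, even; anisotropic at {7, 13}.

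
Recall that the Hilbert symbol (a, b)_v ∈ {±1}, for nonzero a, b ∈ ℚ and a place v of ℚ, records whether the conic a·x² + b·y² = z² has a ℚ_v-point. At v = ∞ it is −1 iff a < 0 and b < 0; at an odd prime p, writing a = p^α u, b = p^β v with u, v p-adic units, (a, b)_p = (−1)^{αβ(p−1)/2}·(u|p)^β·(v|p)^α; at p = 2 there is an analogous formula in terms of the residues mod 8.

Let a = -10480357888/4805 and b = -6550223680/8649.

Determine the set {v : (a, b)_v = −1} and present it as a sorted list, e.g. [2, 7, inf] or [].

[5, 7, 13, inf]

Mod squares: a ≡ -10010, b ≡ -5005. Check v ∈ {∞, 2, 3, 5, 7, 11, 13, 31}.
v=2: v_2(a)=9, v_2(b)=6; units ≡ 3, 3 (mod 8); ε·ε+αω+βω = 1·1+9·1+6·1 ≡ 0  ⇒  (a,b)_2 = +1.
v=13: a=13^3·(≡9), b=13^3·(≡8) mod 13; (9|13)=+1, (8|13)=-1; (−1)^{3·3·6}·(+1)^3·(-1)^3 = -1.
v=11: a=11^3·(≡3), b=11^3·(≡7) mod 11; (3|11)=+1, (7|11)=-1; (−1)^{3·3·5}·(+1)^3·(-1)^3 = +1.
v=7: a=7^1·(≡5), b=7^1·(≡3) mod 7; (5|7)=-1, (3|7)=-1; (−1)^{1·1·3}·(-1)^1·(-1)^1 = -1.
v=∞: -10010 < 0 and -5005 < 0  ⇒  (a,b)_∞ = -1.
v=31: a=31^-2·(≡13), b=31^-2·(≡17) mod 31; (13|31)=-1, (17|31)=-1; (−1)^{-2·-2·15}·(-1)^-2·(-1)^-2 = +1.
v=5: a=5^-1·(≡2), b=5^1·(≡1) mod 5; (2|5)=-1, (1|5)=+1; (−1)^{-1·1·2}·(-1)^1·(+1)^-1 = -1.
v=3: a=3^0·(≡1), b=3^-2·(≡2) mod 3; (1|3)=+1, (2|3)=-1; (−1)^{0·-2·1}·(+1)^-2·(-1)^0 = +1.
(-10010, -5005 / ℚ) ramifies at {5, 7, 13, ∞}: a division algebra.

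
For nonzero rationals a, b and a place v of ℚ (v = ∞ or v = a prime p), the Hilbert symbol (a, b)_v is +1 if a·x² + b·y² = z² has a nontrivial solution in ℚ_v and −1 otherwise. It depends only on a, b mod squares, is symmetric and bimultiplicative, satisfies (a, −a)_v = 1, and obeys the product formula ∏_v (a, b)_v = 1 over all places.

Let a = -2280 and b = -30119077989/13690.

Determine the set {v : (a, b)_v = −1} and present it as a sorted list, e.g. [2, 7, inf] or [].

Mod squares: a ≡ -570, b ≡ -4290. Check v ∈ {∞, 2, 3, 5, 7, 11, 13, 19, 37}.
v=3: a=3^1·(≡2), b=3^5·(≡1) mod 3; (2|3)=-1, (1|3)=+1; (−1)^{1·5·1}·(-1)^5·(+1)^1 = +1.
v=19: a=19^1·(≡13), b=19^2·(≡9) mod 19; (13|19)=-1, (9|19)=+1; (−1)^{1·2·9}·(-1)^2·(+1)^1 = +1.
v=11: a=11^0·(≡8), b=11^1·(≡2) mod 11; (8|11)=-1, (2|11)=-1; (−1)^{0·1·5}·(-1)^1·(-1)^0 = -1.
v=2: v_2(a)=3, v_2(b)=-1; units ≡ 3, 7 (mod 8); ε·ε+αω+βω = 1·1+3·0+-1·1 ≡ 0  ⇒  (a,b)_2 = +1.
v=13: a=13^0·(≡8), b=13^1·(≡8) mod 13; (8|13)=-1, (8|13)=-1; (−1)^{0·1·6}·(-1)^1·(-1)^0 = -1.
v=7: a=7^0·(≡2), b=7^4·(≡2) mod 7; (2|7)=+1, (2|7)=+1; (−1)^{0·4·3}·(+1)^4·(+1)^0 = +1.
v=∞: -570 < 0 and -4290 < 0  ⇒  (a,b)_∞ = -1.
v=5: a=5^1·(≡4), b=5^-1·(≡2) mod 5; (4|5)=+1, (2|5)=-1; (−1)^{1·-1·2}·(+1)^-1·(-1)^1 = -1.
v=37: a=37^0·(≡14), b=37^-2·(≡8) mod 37; (14|37)=-1, (8|37)=-1; (−1)^{0·-2·18}·(-1)^-2·(-1)^0 = +1.
|Ram(-570, -4290)| = 4, even; anisotropic at {5, 11, 13, ∞}.

[5, 11, 13, inf]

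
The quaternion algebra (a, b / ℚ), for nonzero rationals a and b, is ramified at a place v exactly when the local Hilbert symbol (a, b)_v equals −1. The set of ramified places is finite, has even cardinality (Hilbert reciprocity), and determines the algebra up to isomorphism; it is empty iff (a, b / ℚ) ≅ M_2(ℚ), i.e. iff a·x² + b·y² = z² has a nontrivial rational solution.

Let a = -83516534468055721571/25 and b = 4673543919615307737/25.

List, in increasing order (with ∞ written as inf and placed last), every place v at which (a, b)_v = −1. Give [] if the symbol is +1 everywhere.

(a, b) ≡ (-11, 29393) mod (ℚ^×)²; places V = {2, 3, 5, 7, 11, 13, 17, 19, ∞}.
(a,b)_11: α=3, u≡2; β=2, v≡1 (mod 11); (2|11)=-1, (1|11)=+1; sign (−1)^0·-1^2·+1^3 = +1.
(a,b)_7: α=8, u≡5; β=3, v≡6 (mod 7); (5|7)=-1, (6|7)=-1; sign (−1)^0·-1^3·-1^8 = -1.
(a,b)_13: α=0, u≡6; β=5, v≡10 (mod 13); (6|13)=-1, (10|13)=+1; sign (−1)^0·-1^5·+1^0 = -1.
(a,b)_17: α=4, u≡10; β=3, v≡5 (mod 17); (10|17)=-1, (5|17)=-1; sign (−1)^0·-1^3·-1^4 = -1.
(a,b)_19: α=4, u≡15; β=3, v≡2 (mod 19); (15|19)=-1, (2|19)=-1; sign (−1)^0·-1^3·-1^4 = -1.
(a,b)_2: α=0, β=0; u≡5, v≡1 (mod 8); ε(u)ε(v)=0·0, αω(v)=0·0, βω(u)=0·1; sum ≡ 0  ⇒  +1.
(a,b)_5: α=-2, u≡4; β=-2, v≡2 (mod 5); (4|5)=+1, (2|5)=-1; sign (−1)^0·+1^-2·-1^-2 = +1.
(a,b)_3: α=0, u≡1; β=2, v≡2 (mod 3); (1|3)=+1, (2|3)=-1; sign (−1)^0·+1^2·-1^0 = +1.
(a,b)_∞: sgn(-11)=−, sgn(29393)=+, so +1.
|Ram(-11, 29393)| = 4, even; anisotropic at {7, 13, 17, 19}.

[7, 13, 17, 19]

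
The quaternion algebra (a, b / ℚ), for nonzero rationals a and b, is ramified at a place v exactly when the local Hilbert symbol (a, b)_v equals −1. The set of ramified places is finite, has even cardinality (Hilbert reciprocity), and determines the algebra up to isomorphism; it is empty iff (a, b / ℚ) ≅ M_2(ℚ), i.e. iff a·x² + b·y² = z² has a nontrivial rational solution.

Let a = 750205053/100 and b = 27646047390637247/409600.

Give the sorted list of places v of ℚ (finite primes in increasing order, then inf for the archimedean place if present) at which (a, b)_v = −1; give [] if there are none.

[13, 17]

Mod squares: a ≡ 157573, b ≡ 1733303. Check v ∈ {∞, 2, 3, 5, 11, 13, 17, 19, 23, 31}.
v=23: a=23^3·(≡11), b=23^3·(≡12) mod 23; (11|23)=-1, (12|23)=+1; (−1)^{3·3·11}·(-1)^3·(+1)^3 = +1.
v=19: a=19^0·(≡17), b=19^2·(≡7) mod 19; (17|19)=+1, (7|19)=+1; (−1)^{0·2·9}·(+1)^2·(+1)^0 = +1.
v=31: a=31^1·(≡24), b=31^1·(≡14) mod 31; (24|31)=-1, (14|31)=+1; (−1)^{1·1·15}·(-1)^1·(+1)^1 = +1.
v=2: v_2(a)=-2, v_2(b)=-14; units ≡ 5, 7 (mod 8); ε·ε+αω+βω = 0·1+-2·0+-14·1 ≡ 0  ⇒  (a,b)_2 = +1.
v=11: a=11^0·(≡4), b=11^1·(≡9) mod 11; (4|11)=+1, (9|11)=+1; (−1)^{0·1·5}·(+1)^1·(+1)^0 = +1.
v=13: a=13^1·(≡6), b=13^1·(≡10) mod 13; (6|13)=-1, (10|13)=+1; (−1)^{1·1·6}·(-1)^1·(+1)^1 = -1.
v=5: a=5^-2·(≡2), b=5^-2·(≡3) mod 5; (2|5)=-1, (3|5)=-1; (−1)^{-2·-2·2}·(-1)^-2·(-1)^-2 = +1.
v=17: a=17^1·(≡15), b=17^5·(≡6) mod 17; (15|17)=+1, (6|17)=-1; (−1)^{1·5·8}·(+1)^5·(-1)^1 = -1.
v=3: a=3^2·(≡1), b=3^0·(≡2) mod 3; (1|3)=+1, (2|3)=-1; (−1)^{2·0·1}·(+1)^0·(-1)^2 = +1.
v=∞: 157573 > 0 and 1733303 > 0  ⇒  (a,b)_∞ = +1.
|Ram(157573, 1733303)| = 2, even; anisotropic at {13, 17}.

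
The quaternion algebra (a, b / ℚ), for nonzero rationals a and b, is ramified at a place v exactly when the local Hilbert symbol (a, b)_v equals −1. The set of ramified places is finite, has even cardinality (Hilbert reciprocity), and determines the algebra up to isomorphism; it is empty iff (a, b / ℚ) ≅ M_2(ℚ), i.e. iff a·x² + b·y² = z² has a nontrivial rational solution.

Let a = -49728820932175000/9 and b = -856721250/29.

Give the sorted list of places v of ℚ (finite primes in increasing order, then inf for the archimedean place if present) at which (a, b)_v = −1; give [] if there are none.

(a, b) ≡ (-70, -4416874) mod (ℚ^×)²; places V = {2, 3, 5, 7, 11, 23, 29, 43, ∞}.
(a,b)_2: α=3, β=1; u≡5, v≡3 (mod 8); ε(u)ε(v)=0·1, αω(v)=3·1, βω(u)=1·1; sum ≡ 0  ⇒  +1.
(a,b)_7: α=5, u≡2; β=1, v≡6 (mod 7); (2|7)=+1, (6|7)=-1; sign (−1)^1·+1^1·-1^5 = +1.
(a,b)_11: α=2, u≡7; β=1, v≡8 (mod 11); (7|11)=-1, (8|11)=-1; sign (−1)^0·-1^1·-1^2 = -1.
(a,b)_29: α=0, u≡14; β=-1, v≡27 (mod 29); (14|29)=-1, (27|29)=-1; sign (−1)^0·-1^-1·-1^0 = -1.
(a,b)_5: α=5, u≡1; β=4, v≡4 (mod 5); (1|5)=+1, (4|5)=+1; sign (−1)^0·+1^4·+1^5 = +1.
(a,b)_3: α=-2, u≡2; β=2, v≡2 (mod 3); (2|3)=-1, (2|3)=-1; sign (−1)^0·-1^2·-1^-2 = +1.
(a,b)_43: α=2, u≡11; β=1, v≡40 (mod 43); (11|43)=+1, (40|43)=+1; sign (−1)^0·+1^1·+1^2 = +1.
(a,b)_∞: sgn(-70)=−, sgn(-4416874)=−, so -1.
(a,b)_23: α=2, u≡10; β=1, v≡12 (mod 23); (10|23)=-1, (12|23)=+1; sign (−1)^0·-1^1·+1^2 = -1.
|Ram(-70, -4416874)| = 4, even; anisotropic at {11, 23, 29, ∞}.

[11, 23, 29, inf]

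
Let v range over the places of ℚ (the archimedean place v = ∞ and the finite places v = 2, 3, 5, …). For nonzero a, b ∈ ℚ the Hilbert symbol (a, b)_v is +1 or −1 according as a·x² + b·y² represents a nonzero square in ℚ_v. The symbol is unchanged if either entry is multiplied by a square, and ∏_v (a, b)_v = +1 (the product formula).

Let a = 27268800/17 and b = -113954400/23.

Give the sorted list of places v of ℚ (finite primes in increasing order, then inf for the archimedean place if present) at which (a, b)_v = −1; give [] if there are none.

[17, 19]

Mod squares: a ≡ 289731, b ≡ -14858. Check v ∈ {∞, 2, 3, 5, 7, 13, 17, 19, 23}.
v=23: a=23^1·(≡16), b=23^-1·(≡20) mod 23; (16|23)=+1, (20|23)=-1; (−1)^{1·-1·11}·(+1)^-1·(-1)^1 = +1.
v=13: a=13^1·(≡6), b=13^0·(≡9) mod 13; (6|13)=-1, (9|13)=+1; (−1)^{1·0·6}·(-1)^0·(+1)^1 = +1.
v=3: a=3^1·(≡1), b=3^2·(≡1) mod 3; (1|3)=+1, (1|3)=+1; (−1)^{1·2·1}·(+1)^2·(+1)^1 = +1.
v=17: a=17^-1·(≡1), b=17^1·(≡6) mod 17; (1|17)=+1, (6|17)=-1; (−1)^{-1·1·8}·(+1)^1·(-1)^-1 = -1.
v=∞: 289731 > 0 and -14858 < 0  ⇒  (a,b)_∞ = +1.
v=7: a=7^0·(≡2), b=7^2·(≡5) mod 7; (2|7)=+1, (5|7)=-1; (−1)^{0·2·3}·(+1)^2·(-1)^0 = +1.
v=2: v_2(a)=6, v_2(b)=5; units ≡ 3, 3 (mod 8); ε·ε+αω+βω = 1·1+6·1+5·1 ≡ 0  ⇒  (a,b)_2 = +1.
v=5: a=5^2·(≡1), b=5^2·(≡3) mod 5; (1|5)=+1, (3|5)=-1; (−1)^{2·2·2}·(+1)^2·(-1)^2 = +1.
v=19: a=19^1·(≡11), b=19^1·(≡4) mod 19; (11|19)=+1, (4|19)=+1; (−1)^{1·1·9}·(+1)^1·(+1)^1 = -1.
Ram(289731, -14858) = {17, 19}; no ℚ_17-point on the conic.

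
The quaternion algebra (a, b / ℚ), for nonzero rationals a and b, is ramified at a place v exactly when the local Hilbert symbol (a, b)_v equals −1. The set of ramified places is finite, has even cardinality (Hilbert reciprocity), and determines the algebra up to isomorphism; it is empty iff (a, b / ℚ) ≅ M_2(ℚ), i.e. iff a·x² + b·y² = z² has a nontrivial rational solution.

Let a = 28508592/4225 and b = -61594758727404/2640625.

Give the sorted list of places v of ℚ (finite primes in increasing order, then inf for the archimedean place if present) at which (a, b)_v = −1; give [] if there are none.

(a, b) ≡ (36363, -2139) mod (ℚ^×)²; places V = {2, 3, 5, 7, 13, 17, 23, 31, ∞}.
(a,b)_∞: sgn(36363)=+, sgn(-2139)=−, so +1.
(a,b)_5: α=-2, u≡3; β=-6, v≡4 (mod 5); (3|5)=-1, (4|5)=+1; sign (−1)^0·-1^-6·+1^-2 = +1.
(a,b)_13: α=-2, u≡5; β=-2, v≡6 (mod 13); (5|13)=-1, (6|13)=-1; sign (−1)^0·-1^-2·-1^-2 = +1.
(a,b)_2: α=4, β=2; u≡3, v≡5 (mod 8); ε(u)ε(v)=1·0, αω(v)=4·1, βω(u)=2·1; sum ≡ 0  ⇒  +1.
(a,b)_7: α=2, u≡6; β=2, v≡3 (mod 7); (6|7)=-1, (3|7)=-1; sign (−1)^0·-1^2·-1^2 = +1.
(a,b)_3: α=1, u≡1; β=1, v≡1 (mod 3); (1|3)=+1, (1|3)=+1; sign (−1)^1·+1^1·+1^1 = -1.
(a,b)_31: α=1, u≡26; β=3, v≡24 (mod 31); (26|31)=-1, (24|31)=-1; sign (−1)^1·-1^3·-1^1 = -1.
(a,b)_17: α=1, u≡5; β=2, v≡12 (mod 17); (5|17)=-1, (12|17)=-1; sign (−1)^0·-1^2·-1^1 = -1.
(a,b)_23: α=1, u≡5; β=3, v≡5 (mod 23); (5|23)=-1, (5|23)=-1; sign (−1)^1·-1^3·-1^1 = -1.
|Ram(36363, -2139)| = 4, even; anisotropic at {3, 17, 23, 31}.

[3, 17, 23, 31]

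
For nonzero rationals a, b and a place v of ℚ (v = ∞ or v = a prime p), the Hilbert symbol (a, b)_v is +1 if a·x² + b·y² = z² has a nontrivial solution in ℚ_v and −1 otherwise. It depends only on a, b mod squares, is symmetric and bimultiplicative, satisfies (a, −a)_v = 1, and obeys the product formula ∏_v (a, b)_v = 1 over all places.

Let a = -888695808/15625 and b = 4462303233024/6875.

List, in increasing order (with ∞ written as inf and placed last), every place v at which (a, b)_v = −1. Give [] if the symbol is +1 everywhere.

Mod squares: a ≡ -3003, b ≡ 51051. Check v ∈ {∞, 2, 3, 5, 7, 11, 13, 17, 19}.
v=2: v_2(a)=10, v_2(b)=10; units ≡ 5, 3 (mod 8); ε·ε+αω+βω = 0·1+10·1+10·1 ≡ 0  ⇒  (a,b)_2 = +1.
v=3: a=3^1·(≡1), b=3^3·(≡1) mod 3; (1|3)=+1, (1|3)=+1; (−1)^{1·3·1}·(+1)^3·(+1)^1 = -1.
v=11: a=11^1·(≡10), b=11^-1·(≡6) mod 11; (10|11)=-1, (6|11)=-1; (−1)^{1·-1·5}·(-1)^-1·(-1)^1 = -1.
v=13: a=13^1·(≡1), b=13^1·(≡12) mod 13; (1|13)=+1, (12|13)=+1; (−1)^{1·1·6}·(+1)^1·(+1)^1 = +1.
v=∞: -3003 < 0 and 51051 > 0  ⇒  (a,b)_∞ = +1.
v=7: a=7^1·(≡6), b=7^1·(≡6) mod 7; (6|7)=-1, (6|7)=-1; (−1)^{1·1·3}·(-1)^1·(-1)^1 = -1.
v=5: a=5^-6·(≡2), b=5^-4·(≡4) mod 5; (2|5)=-1, (4|5)=+1; (−1)^{-6·-4·2}·(-1)^-4·(+1)^-6 = +1.
v=17: a=17^2·(≡12), b=17^3·(≡6) mod 17; (12|17)=-1, (6|17)=-1; (−1)^{2·3·8}·(-1)^3·(-1)^2 = -1.
v=19: a=19^0·(≡12), b=19^2·(≡6) mod 19; (12|19)=-1, (6|19)=+1; (−1)^{0·2·9}·(-1)^2·(+1)^0 = +1.
(-3003, 51051 / ℚ) ramifies at {3, 7, 11, 17}: a division algebra.

[3, 7, 11, 17]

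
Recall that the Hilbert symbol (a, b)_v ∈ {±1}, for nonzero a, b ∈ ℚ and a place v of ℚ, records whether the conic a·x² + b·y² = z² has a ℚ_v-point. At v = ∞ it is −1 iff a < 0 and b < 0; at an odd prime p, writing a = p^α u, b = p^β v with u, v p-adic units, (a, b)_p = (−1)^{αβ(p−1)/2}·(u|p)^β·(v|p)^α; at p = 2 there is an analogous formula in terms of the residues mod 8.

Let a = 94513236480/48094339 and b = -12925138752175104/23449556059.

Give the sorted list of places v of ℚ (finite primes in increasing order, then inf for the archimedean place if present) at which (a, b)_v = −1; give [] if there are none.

(a, b) ≡ (512430, -358701) mod (ℚ^×)²; places V = {2, 3, 5, 7, 13, 17, 19, 29, 31, 37, 43, ∞}.
(a,b)_∞: sgn(512430)=+, sgn(-358701)=−, so +1.
(a,b)_37: α=-2, u≡18; β=0, v≡24 (mod 37); (18|37)=-1, (24|37)=-1; sign (−1)^0·-1^0·-1^-2 = +1.
(a,b)_17: α=0, u≡9; β=2, v≡16 (mod 17); (9|17)=+1, (16|17)=+1; sign (−1)^0·+1^2·+1^0 = +1.
(a,b)_7: α=0, u≡2; β=1, v≡4 (mod 7); (2|7)=+1, (4|7)=+1; sign (−1)^0·+1^1·+1^0 = +1.
(a,b)_19: α=-1, u≡17; β=-3, v≡9 (mod 19); (17|19)=+1, (9|19)=+1; sign (−1)^1·+1^-3·+1^-1 = -1.
(a,b)_13: α=2, u≡3; β=4, v≡6 (mod 13); (3|13)=+1, (6|13)=-1; sign (−1)^0·+1^4·-1^2 = +1.
(a,b)_43: α=-2, u≡3; β=-4, v≡37 (mod 43); (3|43)=-1, (37|43)=-1; sign (−1)^0·-1^-4·-1^-2 = +1.
(a,b)_2: α=9, β=10; u≡7, v≡3 (mod 8); ε(u)ε(v)=1·1, αω(v)=9·1, βω(u)=10·0; sum ≡ 0  ⇒  +1.
(a,b)_31: α=1, u≡1; β=1, v≡23 (mod 31); (1|31)=+1, (23|31)=-1; sign (−1)^1·+1^1·-1^1 = +1.
(a,b)_5: α=1, u≡4; β=0, v≡4 (mod 5); (4|5)=+1, (4|5)=+1; sign (−1)^0·+1^0·+1^1 = +1.
(a,b)_3: α=5, u≡2; β=5, v≡1 (mod 3); (2|3)=-1, (1|3)=+1; sign (−1)^1·-1^5·+1^5 = +1.
(a,b)_29: α=1, u≡20; β=1, v≡14 (mod 29); (20|29)=+1, (14|29)=-1; sign (−1)^0·+1^1·-1^1 = -1.
(512430, -358701 / ℚ) ramifies at {19, 29}: a division algebra.

[19, 29]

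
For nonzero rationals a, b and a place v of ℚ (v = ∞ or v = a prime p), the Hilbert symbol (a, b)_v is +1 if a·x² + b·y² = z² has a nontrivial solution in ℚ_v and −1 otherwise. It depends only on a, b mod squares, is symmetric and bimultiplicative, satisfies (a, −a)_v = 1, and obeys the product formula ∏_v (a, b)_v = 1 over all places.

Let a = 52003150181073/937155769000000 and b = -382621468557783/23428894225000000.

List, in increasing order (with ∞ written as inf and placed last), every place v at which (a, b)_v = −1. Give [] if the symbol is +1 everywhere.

(a, b) ≡ (273, -8463) mod (ℚ^×)²; places V = {2, 3, 5, 7, 11, 13, 19, 23, 31, ∞}.
(a,b)_13: α=3, u≡7; β=1, v≡10 (mod 13); (7|13)=-1, (10|13)=+1; sign (−1)^0·-1^1·+1^3 = -1.
(a,b)_11: α=-6, u≡3; β=-6, v≡6 (mod 11); (3|11)=+1, (6|11)=-1; sign (−1)^0·+1^-6·-1^-6 = +1.
(a,b)_5: α=-6, u≡3; β=-8, v≡2 (mod 5); (3|5)=-1, (2|5)=-1; sign (−1)^0·-1^-8·-1^-6 = +1.
(a,b)_2: α=-6, β=-6; u≡1, v≡1 (mod 8); ε(u)ε(v)=0·0, αω(v)=-6·0, βω(u)=-6·0; sum ≡ 0  ⇒  +1.
(a,b)_∞: sgn(273)=+, sgn(-8463)=−, so +1.
(a,b)_19: α=4, u≡4; β=6, v≡11 (mod 19); (4|19)=+1, (11|19)=+1; sign (−1)^0·+1^6·+1^4 = +1.
(a,b)_31: α=2, u≡10; β=3, v≡27 (mod 31); (10|31)=+1, (27|31)=-1; sign (−1)^0·+1^3·-1^2 = +1.
(a,b)_23: α=-2, u≡14; β=-2, v≡8 (mod 23); (14|23)=-1, (8|23)=+1; sign (−1)^0·-1^-2·+1^-2 = +1.
(a,b)_3: α=3, u≡1; β=1, v≡2 (mod 3); (1|3)=+1, (2|3)=-1; sign (−1)^1·+1^1·-1^3 = +1.
(a,b)_7: α=1, u≡1; β=1, v≡2 (mod 7); (1|7)=+1, (2|7)=+1; sign (−1)^1·+1^1·+1^1 = -1.
Ram(273, -8463) = {7, 13}; no ℚ_7-point on the conic.

[7, 13]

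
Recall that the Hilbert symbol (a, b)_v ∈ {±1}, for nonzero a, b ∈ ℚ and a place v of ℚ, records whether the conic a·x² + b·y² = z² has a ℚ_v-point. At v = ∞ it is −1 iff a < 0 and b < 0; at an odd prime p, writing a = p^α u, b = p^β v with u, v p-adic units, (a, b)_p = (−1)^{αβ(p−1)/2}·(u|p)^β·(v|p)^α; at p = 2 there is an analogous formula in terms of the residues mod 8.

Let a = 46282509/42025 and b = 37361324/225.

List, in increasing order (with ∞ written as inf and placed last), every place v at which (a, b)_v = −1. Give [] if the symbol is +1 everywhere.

[3, 43]

(a, b) ≡ (69, 190619) mod (ℚ^×)²; places V = {2, 3, 5, 7, 11, 13, 23, 31, 41, 43, ∞}.
(a,b)_7: α=2, u≡6; β=2, v≡1 (mod 7); (6|7)=-1, (1|7)=+1; sign (−1)^0·-1^2·+1^2 = +1.
(a,b)_31: α=0, u≡8; β=1, v≡6 (mod 31); (8|31)=+1, (6|31)=-1; sign (−1)^0·+1^1·-1^0 = +1.
(a,b)_43: α=0, u≡32; β=1, v≡1 (mod 43); (32|43)=-1, (1|43)=+1; sign (−1)^0·-1^1·+1^0 = -1.
(a,b)_11: α=0, u≡4; β=1, v≡5 (mod 11); (4|11)=+1, (5|11)=+1; sign (−1)^0·+1^1·+1^0 = +1.
(a,b)_13: α=2, u≡9; β=1, v≡3 (mod 13); (9|13)=+1, (3|13)=+1; sign (−1)^0·+1^1·+1^2 = +1.
(a,b)_∞: sgn(69)=+, sgn(190619)=+, so +1.
(a,b)_2: α=0, β=2; u≡5, v≡3 (mod 8); ε(u)ε(v)=0·1, αω(v)=0·1, βω(u)=2·1; sum ≡ 0  ⇒  +1.
(a,b)_3: α=5, u≡2; β=-2, v≡2 (mod 3); (2|3)=-1, (2|3)=-1; sign (−1)^0·-1^-2·-1^5 = -1.
(a,b)_5: α=-2, u≡4; β=-2, v≡1 (mod 5); (4|5)=+1, (1|5)=+1; sign (−1)^0·+1^-2·+1^-2 = +1.
(a,b)_23: α=1, u≡9; β=0, v≡12 (mod 23); (9|23)=+1, (12|23)=+1; sign (−1)^0·+1^0·+1^1 = +1.
(a,b)_41: α=-2, u≡29; β=0, v≡16 (mod 41); (29|41)=-1, (16|41)=+1; sign (−1)^0·-1^0·+1^-2 = +1.
Ram(69, 190619) = {3, 43}; no ℚ_3-point on the conic.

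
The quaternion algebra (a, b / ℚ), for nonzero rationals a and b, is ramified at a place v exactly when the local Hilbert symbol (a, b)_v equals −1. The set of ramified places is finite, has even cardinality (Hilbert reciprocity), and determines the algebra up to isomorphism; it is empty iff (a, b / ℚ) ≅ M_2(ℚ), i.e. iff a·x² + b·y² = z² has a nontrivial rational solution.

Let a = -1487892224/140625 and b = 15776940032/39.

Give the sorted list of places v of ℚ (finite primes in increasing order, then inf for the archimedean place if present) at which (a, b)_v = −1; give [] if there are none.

[7, 13]

(a, b) ≡ (-119, 663) mod (ℚ^×)²; places V = {2, 3, 5, 7, 13, 17, ∞}.
(a,b)_2: α=8, β=16; u≡1, v≡7 (mod 8); ε(u)ε(v)=0·1, αω(v)=8·0, βω(u)=16·0; sum ≡ 0  ⇒  +1.
(a,b)_∞: sgn(-119)=−, sgn(663)=+, so +1.
(a,b)_5: α=-6, u≡4; β=0, v≡3 (mod 5); (4|5)=+1, (3|5)=-1; sign (−1)^0·+1^0·-1^-6 = +1.
(a,b)_7: α=1, u≡2; β=2, v≡3 (mod 7); (2|7)=+1, (3|7)=-1; sign (−1)^0·+1^2·-1^1 = -1.
(a,b)_17: α=3, u≡7; β=3, v≡3 (mod 17); (7|17)=-1, (3|17)=-1; sign (−1)^0·-1^3·-1^3 = +1.
(a,b)_3: α=-2, u≡1; β=-1, v≡2 (mod 3); (1|3)=+1, (2|3)=-1; sign (−1)^0·+1^-1·-1^-2 = +1.
(a,b)_13: α=2, u≡6; β=-1, v≡3 (mod 13); (6|13)=-1, (3|13)=+1; sign (−1)^0·-1^-1·+1^2 = -1.
Ram(-119, 663) = {7, 13}; no ℚ_7-point on the conic.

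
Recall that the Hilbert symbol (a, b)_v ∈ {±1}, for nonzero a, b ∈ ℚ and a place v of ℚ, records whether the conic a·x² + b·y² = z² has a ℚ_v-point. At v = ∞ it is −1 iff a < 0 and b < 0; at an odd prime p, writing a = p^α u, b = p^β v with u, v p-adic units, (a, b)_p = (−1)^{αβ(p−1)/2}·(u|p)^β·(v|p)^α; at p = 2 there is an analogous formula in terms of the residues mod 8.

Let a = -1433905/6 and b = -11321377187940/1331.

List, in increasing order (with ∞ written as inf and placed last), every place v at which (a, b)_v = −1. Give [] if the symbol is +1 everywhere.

Mod squares: a ≡ -10230, b ≡ -24035. Check v ∈ {∞, 2, 3, 5, 11, 19, 23, 29, 31, 43}.
v=11: a=11^1·(≡1), b=11^-3·(≡5) mod 11; (1|11)=+1, (5|11)=+1; (−1)^{1·-3·5}·(+1)^-3·(+1)^1 = -1.
v=∞: -10230 < 0 and -24035 < 0  ⇒  (a,b)_∞ = -1.
v=43: a=43^0·(≡17), b=43^2·(≡7) mod 43; (17|43)=+1, (7|43)=-1; (−1)^{0·2·21}·(+1)^2·(-1)^0 = +1.
v=3: a=3^-1·(≡1), b=3^6·(≡1) mod 3; (1|3)=+1, (1|3)=+1; (−1)^{-1·6·1}·(+1)^6·(+1)^-1 = +1.
v=5: a=5^1·(≡4), b=5^1·(≡2) mod 5; (4|5)=+1, (2|5)=-1; (−1)^{1·1·2}·(+1)^1·(-1)^1 = -1.
v=23: a=23^0·(≡5), b=23^1·(≡18) mod 23; (5|23)=-1, (18|23)=+1; (−1)^{0·1·11}·(-1)^1·(+1)^0 = -1.
v=29: a=29^2·(≡1), b=29^0·(≡5) mod 29; (1|29)=+1, (5|29)=+1; (−1)^{2·0·14}·(+1)^0·(+1)^2 = +1.
v=2: v_2(a)=-1, v_2(b)=2; units ≡ 5, 5 (mod 8); ε·ε+αω+βω = 0·0+-1·1+2·1 ≡ 1  ⇒  (a,b)_2 = -1.
v=19: a=19^0·(≡1), b=19^1·(≡14) mod 19; (1|19)=+1, (14|19)=-1; (−1)^{0·1·9}·(+1)^1·(-1)^0 = +1.
v=31: a=31^1·(≡15), b=31^2·(≡21) mod 31; (15|31)=-1, (21|31)=-1; (−1)^{1·2·15}·(-1)^2·(-1)^1 = -1.
(-10230, -24035 / ℚ) ramifies at {2, 5, 11, 23, 31, ∞}: a division algebra.

[2, 5, 11, 23, 31, inf]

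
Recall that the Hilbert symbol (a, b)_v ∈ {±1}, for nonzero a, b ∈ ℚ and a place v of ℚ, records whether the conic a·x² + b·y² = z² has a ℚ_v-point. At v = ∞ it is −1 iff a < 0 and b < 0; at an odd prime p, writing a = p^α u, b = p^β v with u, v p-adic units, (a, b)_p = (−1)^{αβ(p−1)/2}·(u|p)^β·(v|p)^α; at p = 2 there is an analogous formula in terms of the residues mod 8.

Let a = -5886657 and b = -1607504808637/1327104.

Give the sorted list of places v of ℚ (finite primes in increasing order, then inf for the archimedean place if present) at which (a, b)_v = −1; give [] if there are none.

[2, 7, 31, 43, 47, inf]

Mod squares: a ≡ -654073, b ≡ -17980837. Check v ∈ {∞, 2, 3, 7, 13, 23, 31, 41, 43, 47, 53}.
v=43: a=43^1·(≡13), b=43^1·(≡13) mod 43; (13|43)=+1, (13|43)=+1; (−1)^{1·1·21}·(+1)^1·(+1)^1 = -1.
v=31: a=31^0·(≡26), b=31^1·(≡7) mod 31; (26|31)=-1, (7|31)=+1; (−1)^{0·1·15}·(-1)^1·(+1)^0 = -1.
v=7: a=7^1·(≡1), b=7^1·(≡2) mod 7; (1|7)=+1, (2|7)=+1; (−1)^{1·1·3}·(+1)^1·(+1)^1 = -1.
v=53: a=53^1·(≡19), b=53^0·(≡24) mod 53; (19|53)=-1, (24|53)=+1; (−1)^{1·0·26}·(-1)^0·(+1)^1 = +1.
v=∞: -654073 < 0 and -17980837 < 0  ⇒  (a,b)_∞ = -1.
v=2: v_2(a)=0, v_2(b)=-14; units ≡ 7, 3 (mod 8); ε·ε+αω+βω = 1·1+0·1+-14·0 ≡ 1  ⇒  (a,b)_2 = -1.
v=13: a=13^0·(≡3), b=13^2·(≡10) mod 13; (3|13)=+1, (10|13)=+1; (−1)^{0·2·6}·(+1)^2·(+1)^0 = +1.
v=47: a=47^0·(≡46), b=47^1·(≡17) mod 47; (46|47)=-1, (17|47)=+1; (−1)^{0·1·23}·(-1)^1·(+1)^0 = -1.
v=41: a=41^1·(≡5), b=41^1·(≡16) mod 41; (5|41)=+1, (16|41)=+1; (−1)^{1·1·20}·(+1)^1·(+1)^1 = +1.
v=23: a=23^0·(≡9), b=23^2·(≡22) mod 23; (9|23)=+1, (22|23)=-1; (−1)^{0·2·11}·(+1)^2·(-1)^0 = +1.
v=3: a=3^2·(≡2), b=3^-4·(≡2) mod 3; (2|3)=-1, (2|3)=-1; (−1)^{2·-4·1}·(-1)^-4·(-1)^2 = +1.
(-654073, -17980837 / ℚ) ramifies at {2, 7, 31, 43, 47, ∞}: a division algebra.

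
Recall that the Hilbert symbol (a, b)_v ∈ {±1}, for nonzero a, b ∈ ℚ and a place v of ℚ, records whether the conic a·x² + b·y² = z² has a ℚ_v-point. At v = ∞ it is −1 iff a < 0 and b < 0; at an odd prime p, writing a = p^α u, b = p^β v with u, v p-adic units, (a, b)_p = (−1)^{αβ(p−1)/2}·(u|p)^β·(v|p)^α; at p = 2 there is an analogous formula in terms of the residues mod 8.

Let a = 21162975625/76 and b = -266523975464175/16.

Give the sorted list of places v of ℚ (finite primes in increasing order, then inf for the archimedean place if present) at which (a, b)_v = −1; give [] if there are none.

(a, b) ≡ (19, -23) mod (ℚ^×)²; places V = {2, 3, 5, 11, 13, 19, 23, ∞}.
(a,b)_5: α=4, u≡1; β=2, v≡3 (mod 5); (1|5)=+1, (3|5)=-1; sign (−1)^0·+1^2·-1^4 = +1.
(a,b)_11: α=2, u≡2; β=2, v≡8 (mod 11); (2|11)=-1, (8|11)=-1; sign (−1)^0·-1^2·-1^2 = +1.
(a,b)_19: α=-1, u≡16; β=0, v≡14 (mod 19); (16|19)=+1, (14|19)=-1; sign (−1)^0·+1^0·-1^-1 = -1.
(a,b)_∞: sgn(19)=+, sgn(-23)=−, so +1.
(a,b)_3: α=0, u≡1; β=4, v≡1 (mod 3); (1|3)=+1, (1|3)=+1; sign (−1)^0·+1^4·+1^0 = +1.
(a,b)_13: α=0, u≡7; β=2, v≡3 (mod 13); (7|13)=-1, (3|13)=+1; sign (−1)^0·-1^2·+1^0 = +1.
(a,b)_2: α=-2, β=-4; u≡3, v≡1 (mod 8); ε(u)ε(v)=1·0, αω(v)=-2·0, βω(u)=-4·1; sum ≡ 0  ⇒  +1.
(a,b)_23: α=4, u≡10; β=5, v≡20 (mod 23); (10|23)=-1, (20|23)=-1; sign (−1)^0·-1^5·-1^4 = -1.
Ram(19, -23) = {19, 23}; no ℚ_19-point on the conic.

[19, 23]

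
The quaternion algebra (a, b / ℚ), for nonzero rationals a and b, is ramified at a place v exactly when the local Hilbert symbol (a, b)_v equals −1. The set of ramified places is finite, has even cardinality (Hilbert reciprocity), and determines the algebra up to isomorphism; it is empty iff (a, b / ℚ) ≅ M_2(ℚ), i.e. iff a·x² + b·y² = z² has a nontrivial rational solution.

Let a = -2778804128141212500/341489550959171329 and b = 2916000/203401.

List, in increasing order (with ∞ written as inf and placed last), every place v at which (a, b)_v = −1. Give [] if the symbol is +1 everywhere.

Mod squares: a ≡ -285, b ≡ 10. Check v ∈ {∞, 2, 3, 5, 7, 11, 13, 17, 19, 41, 43}.
v=5: a=5^5·(≡3), b=5^3·(≡3) mod 5; (3|5)=-1, (3|5)=-1; (−1)^{5·3·2}·(-1)^3·(-1)^5 = +1.
v=3: a=3^17·(≡1), b=3^6·(≡1) mod 3; (1|3)=+1, (1|3)=+1; (−1)^{17·6·1}·(+1)^6·(+1)^17 = +1.
v=43: a=43^2·(≡1), b=43^0·(≡35) mod 43; (1|43)=+1, (35|43)=+1; (−1)^{2·0·21}·(+1)^0·(+1)^2 = +1.
v=∞: -285 < 0 and 10 > 0  ⇒  (a,b)_∞ = +1.
v=17: a=17^-2·(≡2), b=17^0·(≡11) mod 17; (2|17)=+1, (11|17)=-1; (−1)^{-2·0·8}·(+1)^0·(-1)^-2 = +1.
v=13: a=13^-4·(≡9), b=13^0·(≡3) mod 13; (9|13)=+1, (3|13)=+1; (−1)^{-4·0·6}·(+1)^0·(+1)^-4 = +1.
v=11: a=11^-4·(≡9), b=11^-2·(≡6) mod 11; (9|11)=+1, (6|11)=-1; (−1)^{-4·-2·5}·(+1)^-2·(-1)^-4 = +1.
v=7: a=7^2·(≡1), b=7^0·(≡5) mod 7; (1|7)=+1, (5|7)=-1; (−1)^{2·0·3}·(+1)^0·(-1)^2 = +1.
v=19: a=19^1·(≡1), b=19^0·(≡18) mod 19; (1|19)=+1, (18|19)=-1; (−1)^{1·0·9}·(+1)^0·(-1)^1 = -1.
v=2: v_2(a)=2, v_2(b)=5; units ≡ 3, 5 (mod 8); ε·ε+αω+βω = 1·0+2·1+5·1 ≡ 1  ⇒  (a,b)_2 = -1.
v=41: a=41^-4·(≡21), b=41^-2·(≡1) mod 41; (21|41)=+1, (1|41)=+1; (−1)^{-4·-2·20}·(+1)^-2·(+1)^-4 = +1.
|Ram(-285, 10)| = 2, even; anisotropic at {2, 19}.

[2, 19]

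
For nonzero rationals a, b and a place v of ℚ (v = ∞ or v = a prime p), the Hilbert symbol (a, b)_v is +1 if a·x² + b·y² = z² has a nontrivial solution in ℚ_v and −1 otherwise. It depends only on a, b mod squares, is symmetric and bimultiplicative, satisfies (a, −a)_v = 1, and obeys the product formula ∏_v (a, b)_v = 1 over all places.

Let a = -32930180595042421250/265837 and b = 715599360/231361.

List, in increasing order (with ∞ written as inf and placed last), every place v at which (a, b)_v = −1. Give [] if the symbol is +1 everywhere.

Mod squares: a ≡ -71162, b ≡ 34510. Check v ∈ {∞, 2, 3, 5, 7, 11, 13, 17, 23, 29, 31, 37}.
v=23: a=23^1·(≡11), b=23^0·(≡21) mod 23; (11|23)=-1, (21|23)=-1; (−1)^{1·0·11}·(-1)^0·(-1)^1 = -1.
v=17: a=17^3·(≡15), b=17^1·(≡5) mod 17; (15|17)=+1, (5|17)=-1; (−1)^{3·1·8}·(+1)^1·(-1)^3 = -1.
v=5: a=5^4·(≡3), b=5^1·(≡2) mod 5; (3|5)=-1, (2|5)=-1; (−1)^{4·1·2}·(-1)^1·(-1)^4 = -1.
v=31: a=31^2·(≡7), b=31^0·(≡9) mod 31; (7|31)=+1, (9|31)=+1; (−1)^{2·0·15}·(+1)^0·(+1)^2 = +1.
v=∞: -71162 < 0 and 34510 > 0  ⇒  (a,b)_∞ = +1.
v=7: a=7^3·(≡6), b=7^1·(≡1) mod 7; (6|7)=-1, (1|7)=+1; (−1)^{3·1·3}·(-1)^1·(+1)^3 = +1.
v=11: a=11^-2·(≡7), b=11^0·(≡4) mod 11; (7|11)=-1, (4|11)=+1; (−1)^{-2·0·5}·(-1)^0·(+1)^-2 = +1.
v=2: v_2(a)=1, v_2(b)=9; units ≡ 3, 7 (mod 8); ε·ε+αω+βω = 1·1+1·0+9·1 ≡ 0  ⇒  (a,b)_2 = +1.
v=37: a=37^0·(≡1), b=37^-2·(≡11) mod 37; (1|37)=+1, (11|37)=+1; (−1)^{0·-2·18}·(+1)^-2·(+1)^0 = +1.
v=29: a=29^4·(≡24), b=29^1·(≡28) mod 29; (24|29)=+1, (28|29)=+1; (−1)^{4·1·14}·(+1)^1·(+1)^4 = +1.
v=13: a=13^-3·(≡3), b=13^-2·(≡2) mod 13; (3|13)=+1, (2|13)=-1; (−1)^{-3·-2·6}·(+1)^-2·(-1)^-3 = -1.
v=3: a=3^0·(≡1), b=3^4·(≡1) mod 3; (1|3)=+1, (1|3)=+1; (−1)^{0·4·1}·(+1)^4·(+1)^0 = +1.
Ram(-71162, 34510) = {5, 13, 17, 23}; no ℚ_5-point on the conic.

[5, 13, 17, 23]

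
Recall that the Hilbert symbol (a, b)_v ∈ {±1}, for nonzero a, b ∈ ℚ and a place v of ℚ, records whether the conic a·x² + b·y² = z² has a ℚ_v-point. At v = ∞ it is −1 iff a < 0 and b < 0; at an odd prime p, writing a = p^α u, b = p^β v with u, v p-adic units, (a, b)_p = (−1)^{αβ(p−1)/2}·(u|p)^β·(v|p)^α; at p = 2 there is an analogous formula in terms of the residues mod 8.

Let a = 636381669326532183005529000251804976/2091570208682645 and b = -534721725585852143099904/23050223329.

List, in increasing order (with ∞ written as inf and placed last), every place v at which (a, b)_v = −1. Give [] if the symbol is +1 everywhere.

[11, 17]

Mod squares: a ≡ 17255, b ≡ -286. Check v ∈ {∞, 2, 3, 5, 7, 11, 13, 17, 23, 29, 41, 53}.
v=11: a=11^2·(≡6), b=11^1·(≡7) mod 11; (6|11)=-1, (7|11)=-1; (−1)^{2·1·5}·(-1)^1·(-1)^2 = -1.
v=17: a=17^7·(≡7), b=17^4·(≡7) mod 17; (7|17)=-1, (7|17)=-1; (−1)^{7·4·8}·(-1)^4·(-1)^7 = -1.
v=29: a=29^3·(≡11), b=29^2·(≡16) mod 29; (11|29)=-1, (16|29)=+1; (−1)^{3·2·14}·(-1)^2·(+1)^3 = +1.
v=∞: 17255 > 0 and -286 < 0  ⇒  (a,b)_∞ = +1.
v=13: a=13^8·(≡12), b=13^5·(≡12) mod 13; (12|13)=+1, (12|13)=+1; (−1)^{8·5·6}·(+1)^5·(+1)^8 = +1.
v=7: a=7^1·(≡4), b=7^-2·(≡2) mod 7; (4|7)=+1, (2|7)=+1; (−1)^{1·-2·3}·(+1)^-2·(+1)^1 = +1.
v=41: a=41^-4·(≡19), b=41^-2·(≡20) mod 41; (19|41)=-1, (20|41)=+1; (−1)^{-4·-2·20}·(-1)^-2·(+1)^-4 = +1.
v=23: a=23^-6·(≡11), b=23^-4·(≡1) mod 23; (11|23)=-1, (1|23)=+1; (−1)^{-6·-4·11}·(-1)^-4·(+1)^-6 = +1.
v=5: a=5^-1·(≡4), b=5^0·(≡4) mod 5; (4|5)=+1, (4|5)=+1; (−1)^{-1·0·2}·(+1)^0·(+1)^-1 = +1.
v=3: a=3^6·(≡2), b=3^4·(≡2) mod 3; (2|3)=-1, (2|3)=-1; (−1)^{6·4·1}·(-1)^4·(-1)^6 = +1.
v=53: a=53^4·(≡12), b=53^2·(≡23) mod 53; (12|53)=-1, (23|53)=-1; (−1)^{4·2·26}·(-1)^2·(-1)^4 = +1.
v=2: v_2(a)=4, v_2(b)=13; units ≡ 7, 1 (mod 8); ε·ε+αω+βω = 1·0+4·0+13·0 ≡ 0  ⇒  (a,b)_2 = +1.
Ram(17255, -286) = {11, 17}; no ℚ_11-point on the conic.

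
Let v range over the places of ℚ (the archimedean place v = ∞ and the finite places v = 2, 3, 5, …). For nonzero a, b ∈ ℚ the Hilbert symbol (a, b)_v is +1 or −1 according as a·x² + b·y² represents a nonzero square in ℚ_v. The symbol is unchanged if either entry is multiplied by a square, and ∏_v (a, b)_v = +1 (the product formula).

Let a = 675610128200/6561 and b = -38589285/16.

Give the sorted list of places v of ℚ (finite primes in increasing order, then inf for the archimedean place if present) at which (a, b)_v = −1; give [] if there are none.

(a, b) ≡ (2, -45885) mod (ℚ^×)²; places V = {2, 3, 5, 7, 19, 23, 29, ∞}.
(a,b)_23: α=2, u≡1; β=1, v≡2 (mod 23); (1|23)=+1, (2|23)=+1; sign (−1)^0·+1^1·+1^2 = +1.
(a,b)_5: α=2, u≡3; β=1, v≡3 (mod 5); (3|5)=-1, (3|5)=-1; sign (−1)^0·-1^1·-1^2 = -1.
(a,b)_∞: sgn(2)=+, sgn(-45885)=−, so +1.
(a,b)_2: α=3, β=-4; u≡1, v≡3 (mod 8); ε(u)ε(v)=0·1, αω(v)=3·1, βω(u)=-4·0; sum ≡ 1  ⇒  -1.
(a,b)_7: α=2, u≡2; β=1, v≡2 (mod 7); (2|7)=+1, (2|7)=+1; sign (−1)^0·+1^1·+1^2 = +1.
(a,b)_3: α=-8, u≡2; β=1, v≡2 (mod 3); (2|3)=-1, (2|3)=-1; sign (−1)^0·-1^1·-1^-8 = -1.
(a,b)_29: α=0, u≡10; β=2, v≡5 (mod 29); (10|29)=-1, (5|29)=+1; sign (−1)^0·-1^2·+1^0 = +1.
(a,b)_19: α=4, u≡2; β=1, v≡16 (mod 19); (2|19)=-1, (16|19)=+1; sign (−1)^0·-1^1·+1^4 = -1.
(2, -45885 / ℚ) ramifies at {2, 3, 5, 19}: a division algebra.

[2, 3, 5, 19]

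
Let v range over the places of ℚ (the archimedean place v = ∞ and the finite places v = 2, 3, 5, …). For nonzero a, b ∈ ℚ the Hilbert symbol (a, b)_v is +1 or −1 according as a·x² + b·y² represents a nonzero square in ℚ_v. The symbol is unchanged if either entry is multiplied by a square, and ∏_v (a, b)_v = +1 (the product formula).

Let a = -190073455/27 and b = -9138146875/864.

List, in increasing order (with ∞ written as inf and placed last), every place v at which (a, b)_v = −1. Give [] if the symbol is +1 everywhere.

Mod squares: a ≡ -165, b ≡ -4290. Check v ∈ {∞, 2, 3, 5, 11, 13}.
v=5: a=5^1·(≡2), b=5^5·(≡2) mod 5; (2|5)=-1, (2|5)=-1; (−1)^{1·5·2}·(-1)^5·(-1)^1 = +1.
v=2: v_2(a)=0, v_2(b)=-5; units ≡ 3, 7 (mod 8); ε·ε+αω+βω = 1·1+0·0+-5·1 ≡ 0  ⇒  (a,b)_2 = +1.
v=3: a=3^-3·(≡2), b=3^-3·(≡1) mod 3; (2|3)=-1, (1|3)=+1; (−1)^{-3·-3·1}·(-1)^-3·(+1)^-3 = +1.
v=∞: -165 < 0 and -4290 < 0  ⇒  (a,b)_∞ = -1.
v=11: a=11^3·(≡6), b=11^3·(≡6) mod 11; (6|11)=-1, (6|11)=-1; (−1)^{3·3·5}·(-1)^3·(-1)^3 = -1.
v=13: a=13^4·(≡1), b=13^3·(≡11) mod 13; (1|13)=+1, (11|13)=-1; (−1)^{4·3·6}·(+1)^3·(-1)^4 = +1.
|Ram(-165, -4290)| = 2, even; anisotropic at {11, ∞}.

[11, inf]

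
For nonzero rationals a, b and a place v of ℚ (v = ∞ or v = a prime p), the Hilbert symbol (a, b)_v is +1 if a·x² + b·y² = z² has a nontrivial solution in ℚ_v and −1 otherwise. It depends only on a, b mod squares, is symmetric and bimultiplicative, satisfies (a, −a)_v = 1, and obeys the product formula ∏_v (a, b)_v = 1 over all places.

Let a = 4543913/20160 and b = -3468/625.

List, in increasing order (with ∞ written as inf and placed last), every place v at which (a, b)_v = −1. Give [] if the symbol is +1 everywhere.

[5, 17]

(a, b) ≡ (595, -3) mod (ℚ^×)²; places V = {2, 3, 5, 7, 11, 17, 47, ∞}.
(a,b)_17: α=1, u≡1; β=2, v≡3 (mod 17); (1|17)=+1, (3|17)=-1; sign (−1)^0·+1^2·-1^1 = -1.
(a,b)_11: α=2, u≡4; β=0, v≡7 (mod 11); (4|11)=+1, (7|11)=-1; sign (−1)^0·+1^0·-1^2 = +1.
(a,b)_∞: sgn(595)=+, sgn(-3)=−, so +1.
(a,b)_3: α=-2, u≡1; β=1, v≡2 (mod 3); (1|3)=+1, (2|3)=-1; sign (−1)^0·+1^1·-1^-2 = +1.
(a,b)_47: α=2, u≡35; β=0, v≡41 (mod 47); (35|47)=-1, (41|47)=-1; sign (−1)^0·-1^0·-1^2 = +1.
(a,b)_2: α=-6, β=2; u≡3, v≡5 (mod 8); ε(u)ε(v)=1·0, αω(v)=-6·1, βω(u)=2·1; sum ≡ 0  ⇒  +1.
(a,b)_7: α=-1, u≡1; β=0, v≡2 (mod 7); (1|7)=+1, (2|7)=+1; sign (−1)^0·+1^0·+1^-1 = +1.
(a,b)_5: α=-1, u≡4; β=-4, v≡2 (mod 5); (4|5)=+1, (2|5)=-1; sign (−1)^0·+1^-4·-1^-1 = -1.
(595, -3 / ℚ) ramifies at {5, 17}: a division algebra.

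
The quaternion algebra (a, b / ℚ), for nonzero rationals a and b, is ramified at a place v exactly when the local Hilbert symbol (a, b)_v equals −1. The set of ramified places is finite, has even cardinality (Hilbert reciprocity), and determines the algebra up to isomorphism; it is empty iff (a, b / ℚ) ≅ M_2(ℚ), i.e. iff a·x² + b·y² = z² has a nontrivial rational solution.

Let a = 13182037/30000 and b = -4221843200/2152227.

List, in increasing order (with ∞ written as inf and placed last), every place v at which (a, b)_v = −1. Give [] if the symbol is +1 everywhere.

[2, 3, 11, 29]

(a, b) ≡ (41151, -3741) mod (ℚ^×)²; places V = {2, 3, 5, 7, 11, 23, 29, 31, 43, ∞}.
(a,b)_43: α=1, u≡36; β=1, v≡3 (mod 43); (36|43)=+1, (3|43)=-1; sign (−1)^1·+1^1·-1^1 = +1.
(a,b)_31: α=2, u≡2; β=0, v≡1 (mod 31); (2|31)=+1, (1|31)=+1; sign (−1)^0·+1^0·+1^2 = +1.
(a,b)_∞: sgn(41151)=+, sgn(-3741)=−, so +1.
(a,b)_11: α=1, u≡9; β=-4, v≡2 (mod 11); (9|11)=+1, (2|11)=-1; sign (−1)^0·+1^-4·-1^1 = -1.
(a,b)_2: α=-4, β=8; u≡7, v≡3 (mod 8); ε(u)ε(v)=1·1, αω(v)=-4·1, βω(u)=8·0; sum ≡ 1  ⇒  -1.
(a,b)_5: α=-4, u≡4; β=2, v≡1 (mod 5); (4|5)=+1, (1|5)=+1; sign (−1)^0·+1^2·+1^-4 = +1.
(a,b)_3: α=-1, u≡1; β=-1, v≡1 (mod 3); (1|3)=+1, (1|3)=+1; sign (−1)^1·+1^-1·+1^-1 = -1.
(a,b)_23: α=0, u≡3; β=2, v≡8 (mod 23); (3|23)=+1, (8|23)=+1; sign (−1)^0·+1^2·+1^0 = +1.
(a,b)_29: α=1, u≡15; β=1, v≡13 (mod 29); (15|29)=-1, (13|29)=+1; sign (−1)^0·-1^1·+1^1 = -1.
(a,b)_7: α=0, u≡3; β=-2, v≡4 (mod 7); (3|7)=-1, (4|7)=+1; sign (−1)^0·-1^-2·+1^0 = +1.
Ram(41151, -3741) = {2, 3, 11, 29}; no ℚ_2-point on the conic.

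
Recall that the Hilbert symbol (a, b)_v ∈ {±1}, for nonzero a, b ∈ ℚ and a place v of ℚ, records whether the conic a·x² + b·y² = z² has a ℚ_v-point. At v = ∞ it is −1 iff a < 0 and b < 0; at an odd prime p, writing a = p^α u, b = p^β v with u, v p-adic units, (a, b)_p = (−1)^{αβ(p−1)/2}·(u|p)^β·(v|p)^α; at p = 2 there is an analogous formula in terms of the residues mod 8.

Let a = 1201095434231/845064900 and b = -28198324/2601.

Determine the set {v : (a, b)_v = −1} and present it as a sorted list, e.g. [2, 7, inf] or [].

[2, 11, 29, 41]

Mod squares: a ≡ 13079, b ≡ -1189. Check v ∈ {∞, 2, 3, 5, 7, 11, 17, 19, 29, 37, 41}.
v=37: a=37^4·(≡20), b=37^0·(≡24) mod 37; (20|37)=-1, (24|37)=-1; (−1)^{4·0·18}·(-1)^0·(-1)^4 = +1.
v=2: v_2(a)=-2, v_2(b)=2; units ≡ 7, 3 (mod 8); ε·ε+αω+βω = 1·1+-2·1+2·0 ≡ 1  ⇒  (a,b)_2 = -1.
v=7: a=7^2·(≡6), b=7^2·(≡2) mod 7; (6|7)=-1, (2|7)=+1; (−1)^{2·2·3}·(-1)^2·(+1)^2 = +1.
v=19: a=19^-2·(≡4), b=19^0·(≡3) mod 19; (4|19)=+1, (3|19)=-1; (−1)^{-2·0·9}·(+1)^0·(-1)^-2 = +1.
v=5: a=5^-2·(≡1), b=5^0·(≡1) mod 5; (1|5)=+1, (1|5)=+1; (−1)^{-2·0·2}·(+1)^0·(+1)^-2 = +1.
v=17: a=17^-2·(≡10), b=17^-2·(≡2) mod 17; (10|17)=-1, (2|17)=+1; (−1)^{-2·-2·8}·(-1)^-2·(+1)^-2 = +1.
v=41: a=41^1·(≡18), b=41^1·(≡12) mod 41; (18|41)=+1, (12|41)=-1; (−1)^{1·1·20}·(+1)^1·(-1)^1 = -1.
v=3: a=3^-4·(≡2), b=3^-2·(≡2) mod 3; (2|3)=-1, (2|3)=-1; (−1)^{-4·-2·1}·(-1)^-2·(-1)^-4 = +1.
v=29: a=29^1·(≡22), b=29^1·(≡21) mod 29; (22|29)=+1, (21|29)=-1; (−1)^{1·1·14}·(+1)^1·(-1)^1 = -1.
v=11: a=11^1·(≡9), b=11^2·(≡7) mod 11; (9|11)=+1, (7|11)=-1; (−1)^{1·2·5}·(+1)^2·(-1)^1 = -1.
v=∞: 13079 > 0 and -1189 < 0  ⇒  (a,b)_∞ = +1.
(13079, -1189 / ℚ) ramifies at {2, 11, 29, 41}: a division algebra.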